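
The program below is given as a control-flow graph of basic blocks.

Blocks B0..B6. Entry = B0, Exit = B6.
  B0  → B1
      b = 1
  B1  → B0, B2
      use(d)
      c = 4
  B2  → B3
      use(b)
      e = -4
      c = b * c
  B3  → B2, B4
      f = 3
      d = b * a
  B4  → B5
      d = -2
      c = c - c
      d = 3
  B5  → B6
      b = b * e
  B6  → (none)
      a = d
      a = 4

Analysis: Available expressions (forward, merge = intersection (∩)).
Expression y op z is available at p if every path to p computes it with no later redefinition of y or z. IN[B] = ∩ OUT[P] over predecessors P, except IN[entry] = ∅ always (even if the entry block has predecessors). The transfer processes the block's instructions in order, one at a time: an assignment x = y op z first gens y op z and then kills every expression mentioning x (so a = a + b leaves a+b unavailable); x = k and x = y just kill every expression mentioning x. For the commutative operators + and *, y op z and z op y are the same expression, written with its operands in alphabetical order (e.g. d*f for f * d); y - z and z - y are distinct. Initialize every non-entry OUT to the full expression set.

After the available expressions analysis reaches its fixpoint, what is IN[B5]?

Answer: {a*b}

Working:
Converged values:
  B0:  IN={}  OUT={}
  B1:  IN={}  OUT={}
  B2:  IN={}  OUT={}
  B3:  IN={}  OUT={a*b}
  B4:  IN={a*b}  OUT={a*b}
  B5:  IN={a*b}  OUT={}
  B6:  IN={}  OUT={}

Merge at B5: IN[B5] = OUT[B4] = {a*b}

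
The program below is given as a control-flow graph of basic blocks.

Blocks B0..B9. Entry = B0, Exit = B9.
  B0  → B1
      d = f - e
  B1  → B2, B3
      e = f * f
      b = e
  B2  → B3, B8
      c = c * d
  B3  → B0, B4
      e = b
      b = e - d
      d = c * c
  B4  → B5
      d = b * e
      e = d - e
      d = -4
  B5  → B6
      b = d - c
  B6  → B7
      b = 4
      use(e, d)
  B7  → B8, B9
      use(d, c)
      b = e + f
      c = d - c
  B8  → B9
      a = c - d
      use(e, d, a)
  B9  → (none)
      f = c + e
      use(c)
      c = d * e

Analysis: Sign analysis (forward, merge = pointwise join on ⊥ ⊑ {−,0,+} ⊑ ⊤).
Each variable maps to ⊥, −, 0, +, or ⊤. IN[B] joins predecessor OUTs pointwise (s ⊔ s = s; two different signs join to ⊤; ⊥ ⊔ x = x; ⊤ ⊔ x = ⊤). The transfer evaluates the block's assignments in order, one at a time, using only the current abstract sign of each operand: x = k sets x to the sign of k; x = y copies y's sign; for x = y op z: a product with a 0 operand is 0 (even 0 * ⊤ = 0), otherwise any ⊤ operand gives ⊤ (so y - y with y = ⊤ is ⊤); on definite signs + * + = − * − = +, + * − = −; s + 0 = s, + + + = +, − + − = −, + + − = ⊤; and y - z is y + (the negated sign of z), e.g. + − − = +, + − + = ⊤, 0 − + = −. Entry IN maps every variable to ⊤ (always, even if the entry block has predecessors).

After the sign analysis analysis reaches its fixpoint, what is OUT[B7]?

Converged values:
  B0: | IN=(all ⊤) | OUT=(all ⊤)
  B1: | IN=(all ⊤) | OUT=(all ⊤)
  B2: | IN=(all ⊤) | OUT=(all ⊤)
  B3: | IN=(all ⊤) | OUT=(all ⊤)
  B4: | IN=(all ⊤) | OUT={d:-; rest ⊤}
  B5: | IN={d:-; rest ⊤} | OUT={d:-; rest ⊤}
  B6: | IN={d:-; rest ⊤} | OUT={b:+, d:-; rest ⊤}
  B7: | IN={b:+, d:-; rest ⊤} | OUT={d:-; rest ⊤}
  B8: | IN=(all ⊤) | OUT=(all ⊤)
  B9: | IN=(all ⊤) | OUT=(all ⊤)

Merge at B7: IN[B7] = OUT[B6] = {a: ⊤, b: +, c: ⊤, d: -, e: ⊤, f: ⊤}
Applying B7's transfer function to that IN value gives OUT[B7] (row B7 above).

Answer: {a: ⊤, b: ⊤, c: ⊤, d: -, e: ⊤, f: ⊤}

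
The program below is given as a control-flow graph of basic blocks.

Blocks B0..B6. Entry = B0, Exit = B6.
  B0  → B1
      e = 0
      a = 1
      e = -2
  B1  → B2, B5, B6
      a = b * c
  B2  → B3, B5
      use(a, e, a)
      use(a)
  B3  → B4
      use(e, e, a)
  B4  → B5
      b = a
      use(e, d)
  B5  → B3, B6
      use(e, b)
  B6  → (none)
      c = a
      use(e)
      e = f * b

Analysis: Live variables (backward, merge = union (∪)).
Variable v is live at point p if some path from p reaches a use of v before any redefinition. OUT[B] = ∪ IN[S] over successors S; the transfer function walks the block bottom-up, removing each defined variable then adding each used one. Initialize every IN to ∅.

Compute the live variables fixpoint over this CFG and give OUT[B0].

Answer: {b, c, d, e, f}

Derivation:
Converged values:
  B0:  IN={b, c, d, f}  OUT={b, c, d, e, f}
  B1:  IN={b, c, d, e, f}  OUT={a, b, d, e, f}
  B2:  IN={a, b, d, e, f}  OUT={a, b, d, e, f}
  B3:  IN={a, d, e, f}  OUT={a, d, e, f}
  B4:  IN={a, d, e, f}  OUT={a, b, d, e, f}
  B5:  IN={a, b, d, e, f}  OUT={a, b, d, e, f}
  B6:  IN={a, b, e, f}  OUT={}

Merge at B0: OUT[B0] = IN[B1] = {b, c, d, e, f}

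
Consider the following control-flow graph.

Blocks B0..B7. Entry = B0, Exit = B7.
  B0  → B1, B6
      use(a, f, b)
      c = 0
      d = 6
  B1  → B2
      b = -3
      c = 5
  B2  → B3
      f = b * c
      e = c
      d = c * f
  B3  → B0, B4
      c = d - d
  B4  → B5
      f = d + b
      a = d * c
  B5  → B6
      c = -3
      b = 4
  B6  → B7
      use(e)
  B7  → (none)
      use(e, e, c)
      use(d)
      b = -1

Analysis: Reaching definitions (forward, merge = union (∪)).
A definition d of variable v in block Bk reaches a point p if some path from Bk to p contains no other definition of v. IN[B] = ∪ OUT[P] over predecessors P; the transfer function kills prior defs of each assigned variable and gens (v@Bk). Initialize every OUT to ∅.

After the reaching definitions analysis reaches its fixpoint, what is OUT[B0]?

Per-block solution:
  B0:   IN={b@B1, c@B3, d@B2, e@B2, f@B2}   OUT={b@B1, c@B0, d@B0, e@B2, f@B2}
  B1:   IN={b@B1, c@B0, d@B0, e@B2, f@B2}   OUT={b@B1, c@B1, d@B0, e@B2, f@B2}
  B2:   IN={b@B1, c@B1, d@B0, e@B2, f@B2}   OUT={b@B1, c@B1, d@B2, e@B2, f@B2}
  B3:   IN={b@B1, c@B1, d@B2, e@B2, f@B2}   OUT={b@B1, c@B3, d@B2, e@B2, f@B2}
  B4:   IN={b@B1, c@B3, d@B2, e@B2, f@B2}   OUT={a@B4, b@B1, c@B3, d@B2, e@B2, f@B4}
  B5:   IN={a@B4, b@B1, c@B3, d@B2, e@B2, f@B4}   OUT={a@B4, b@B5, c@B5, d@B2, e@B2, f@B4}
  B6:   IN={a@B4, b@B1, b@B5, c@B0, c@B5, d@B0, d@B2, e@B2, f@B2, f@B4}   OUT={a@B4, b@B1, b@B5, c@B0, c@B5, d@B0, d@B2, e@B2, f@B2, f@B4}
  B7:   IN={a@B4, b@B1, b@B5, c@B0, c@B5, d@B0, d@B2, e@B2, f@B2, f@B4}   OUT={a@B4, b@B7, c@B0, c@B5, d@B0, d@B2, e@B2, f@B2, f@B4}

Merge at B0 (entry node, so the boundary value {} is joined with the incoming edge(s)): IN[B0] = {} ⊔ OUT[B3] = {b@B1, c@B3, d@B2, e@B2, f@B2}
Applying B0's transfer function to that IN value gives OUT[B0] (row B0 above).

Answer: {b@B1, c@B0, d@B0, e@B2, f@B2}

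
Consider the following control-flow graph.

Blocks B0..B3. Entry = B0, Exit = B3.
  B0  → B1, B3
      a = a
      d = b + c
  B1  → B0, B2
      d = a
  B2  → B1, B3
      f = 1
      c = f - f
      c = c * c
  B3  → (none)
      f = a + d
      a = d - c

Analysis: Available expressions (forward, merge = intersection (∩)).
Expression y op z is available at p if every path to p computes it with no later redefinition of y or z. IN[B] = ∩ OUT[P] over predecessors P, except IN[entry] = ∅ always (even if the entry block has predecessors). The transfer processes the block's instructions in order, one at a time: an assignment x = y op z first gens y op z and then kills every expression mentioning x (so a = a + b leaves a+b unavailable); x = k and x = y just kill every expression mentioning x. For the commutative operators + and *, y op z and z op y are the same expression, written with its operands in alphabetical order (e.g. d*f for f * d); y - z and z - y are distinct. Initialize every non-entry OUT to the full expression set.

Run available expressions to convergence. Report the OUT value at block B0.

Fixpoint table:
  B0: | IN={} | OUT={b+c}
  B1: | IN={} | OUT={}
  B2: | IN={} | OUT={f-f}
  B3: | IN={} | OUT={d-c}

Merge at B0 (entry node, so the boundary value {} is joined with the incoming edge(s)): IN[B0] = {} ∩ OUT[B1] = {}
Applying B0's transfer function to that IN value gives OUT[B0] (row B0 above).

Answer: {b+c}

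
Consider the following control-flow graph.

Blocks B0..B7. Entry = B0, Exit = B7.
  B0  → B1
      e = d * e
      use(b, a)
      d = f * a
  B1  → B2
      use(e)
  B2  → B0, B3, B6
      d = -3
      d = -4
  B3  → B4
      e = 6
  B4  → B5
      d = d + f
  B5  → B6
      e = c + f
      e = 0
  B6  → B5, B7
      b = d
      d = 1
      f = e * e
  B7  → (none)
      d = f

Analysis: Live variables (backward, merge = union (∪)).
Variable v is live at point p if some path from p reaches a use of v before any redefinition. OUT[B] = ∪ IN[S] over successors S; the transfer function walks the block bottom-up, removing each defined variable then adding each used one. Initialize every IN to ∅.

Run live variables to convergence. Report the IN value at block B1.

Answer: {a, b, c, e, f}

Working:
Fixpoint table:
  B0: | IN={a, b, c, d, e, f} | OUT={a, b, c, e, f}
  B1: | IN={a, b, c, e, f} | OUT={a, b, c, e, f}
  B2: | IN={a, b, c, e, f} | OUT={a, b, c, d, e, f}
  B3: | IN={c, d, f} | OUT={c, d, f}
  B4: | IN={c, d, f} | OUT={c, d, f}
  B5: | IN={c, d, f} | OUT={c, d, e}
  B6: | IN={c, d, e} | OUT={c, d, f}
  B7: | IN={f} | OUT={}

Merge at B1: OUT[B1] = IN[B2] = {a, b, c, e, f}
Applying B1's transfer function to that OUT value gives IN[B1] (row B1 above).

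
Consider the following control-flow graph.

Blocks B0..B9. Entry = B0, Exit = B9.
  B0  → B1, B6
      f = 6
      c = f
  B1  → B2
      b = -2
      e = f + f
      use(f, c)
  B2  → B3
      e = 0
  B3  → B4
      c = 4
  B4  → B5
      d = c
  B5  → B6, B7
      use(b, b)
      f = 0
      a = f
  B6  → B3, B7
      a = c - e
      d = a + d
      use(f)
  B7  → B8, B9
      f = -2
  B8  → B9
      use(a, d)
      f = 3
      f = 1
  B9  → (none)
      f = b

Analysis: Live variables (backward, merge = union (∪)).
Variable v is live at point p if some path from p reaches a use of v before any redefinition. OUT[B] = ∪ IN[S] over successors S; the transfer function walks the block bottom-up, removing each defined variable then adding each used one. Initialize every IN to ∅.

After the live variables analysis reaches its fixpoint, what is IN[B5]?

Answer: {b, c, d, e}

Working:
Per-block solution:
  B0:  IN={b, d, e}  OUT={b, c, d, e, f}
  B1:  IN={c, f}  OUT={b}
  B2:  IN={b}  OUT={b, e}
  B3:  IN={b, e}  OUT={b, c, e}
  B4:  IN={b, c, e}  OUT={b, c, d, e}
  B5:  IN={b, c, d, e}  OUT={a, b, c, d, e, f}
  B6:  IN={b, c, d, e, f}  OUT={a, b, d, e}
  B7:  IN={a, b, d}  OUT={a, b, d}
  B8:  IN={a, b, d}  OUT={b}
  B9:  IN={b}  OUT={}

Merge at B5: OUT[B5] = IN[B6] ⊔ IN[B7] = {a, b, c, d, e, f}
Applying B5's transfer function to that OUT value gives IN[B5] (row B5 above).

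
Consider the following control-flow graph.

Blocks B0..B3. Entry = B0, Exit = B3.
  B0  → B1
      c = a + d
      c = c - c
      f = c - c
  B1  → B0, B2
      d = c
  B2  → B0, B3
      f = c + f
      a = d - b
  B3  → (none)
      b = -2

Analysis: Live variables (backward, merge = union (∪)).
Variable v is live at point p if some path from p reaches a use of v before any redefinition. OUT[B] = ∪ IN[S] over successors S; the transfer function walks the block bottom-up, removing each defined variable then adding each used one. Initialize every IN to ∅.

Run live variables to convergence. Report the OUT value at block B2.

Fixpoint table:
  B0: | IN={a, b, d} | OUT={a, b, c, f}
  B1: | IN={a, b, c, f} | OUT={a, b, c, d, f}
  B2: | IN={b, c, d, f} | OUT={a, b, d}
  B3: | IN={} | OUT={}

Merge at B2: OUT[B2] = IN[B0] ⊔ IN[B3] = {a, b, d}

Answer: {a, b, d}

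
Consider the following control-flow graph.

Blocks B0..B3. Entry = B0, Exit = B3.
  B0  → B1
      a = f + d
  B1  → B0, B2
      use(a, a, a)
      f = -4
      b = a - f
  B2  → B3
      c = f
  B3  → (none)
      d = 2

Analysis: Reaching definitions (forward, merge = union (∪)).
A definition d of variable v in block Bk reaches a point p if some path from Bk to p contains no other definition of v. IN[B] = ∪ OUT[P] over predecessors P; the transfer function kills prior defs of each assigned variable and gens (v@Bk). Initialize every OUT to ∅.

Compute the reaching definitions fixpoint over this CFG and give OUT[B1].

Answer: {a@B0, b@B1, f@B1}

Derivation:
Converged values:
  B0:  IN={a@B0, b@B1, f@B1}  OUT={a@B0, b@B1, f@B1}
  B1:  IN={a@B0, b@B1, f@B1}  OUT={a@B0, b@B1, f@B1}
  B2:  IN={a@B0, b@B1, f@B1}  OUT={a@B0, b@B1, c@B2, f@B1}
  B3:  IN={a@B0, b@B1, c@B2, f@B1}  OUT={a@B0, b@B1, c@B2, d@B3, f@B1}

Merge at B1: IN[B1] = OUT[B0] = {a@B0, b@B1, f@B1}
Applying B1's transfer function to that IN value gives OUT[B1] (row B1 above).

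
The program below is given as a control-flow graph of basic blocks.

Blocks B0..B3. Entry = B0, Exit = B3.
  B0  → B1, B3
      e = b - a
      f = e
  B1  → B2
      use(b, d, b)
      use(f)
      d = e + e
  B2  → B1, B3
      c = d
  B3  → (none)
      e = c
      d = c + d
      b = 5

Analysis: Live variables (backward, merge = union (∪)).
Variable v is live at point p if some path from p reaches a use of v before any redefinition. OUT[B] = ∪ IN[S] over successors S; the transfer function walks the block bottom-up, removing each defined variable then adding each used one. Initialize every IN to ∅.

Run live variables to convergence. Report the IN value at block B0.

Answer: {a, b, c, d}

Derivation:
Per-block solution:
  B0:  IN={a, b, c, d}  OUT={b, c, d, e, f}
  B1:  IN={b, d, e, f}  OUT={b, d, e, f}
  B2:  IN={b, d, e, f}  OUT={b, c, d, e, f}
  B3:  IN={c, d}  OUT={}

Merge at B0: OUT[B0] = IN[B1] ⊔ IN[B3] = {b, c, d, e, f}
Applying B0's transfer function to that OUT value gives IN[B0] (row B0 above).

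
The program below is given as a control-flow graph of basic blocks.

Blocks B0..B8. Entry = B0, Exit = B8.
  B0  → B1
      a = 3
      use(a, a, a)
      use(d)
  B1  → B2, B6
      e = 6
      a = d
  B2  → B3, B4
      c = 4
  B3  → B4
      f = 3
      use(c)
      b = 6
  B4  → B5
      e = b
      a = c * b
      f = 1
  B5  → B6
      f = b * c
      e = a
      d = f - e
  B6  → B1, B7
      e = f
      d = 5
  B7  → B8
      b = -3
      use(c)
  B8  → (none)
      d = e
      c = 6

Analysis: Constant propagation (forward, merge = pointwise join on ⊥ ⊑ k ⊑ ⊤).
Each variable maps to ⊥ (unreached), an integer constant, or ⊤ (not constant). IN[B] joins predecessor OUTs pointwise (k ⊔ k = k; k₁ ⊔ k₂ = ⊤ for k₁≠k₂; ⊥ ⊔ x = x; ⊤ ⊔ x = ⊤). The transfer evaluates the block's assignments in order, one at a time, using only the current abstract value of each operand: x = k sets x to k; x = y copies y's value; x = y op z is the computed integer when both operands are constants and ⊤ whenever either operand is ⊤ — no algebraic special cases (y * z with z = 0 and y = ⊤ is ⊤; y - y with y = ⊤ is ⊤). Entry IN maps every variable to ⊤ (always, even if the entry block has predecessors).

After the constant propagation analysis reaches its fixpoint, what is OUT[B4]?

Answer: {a: ⊤, b: ⊤, c: 4, d: ⊤, e: ⊤, f: 1}

Derivation:
Fixpoint table:
  B0:  IN=(all ⊤)  OUT={a:3; rest ⊤}
  B1:  IN=(all ⊤)  OUT={e:6; rest ⊤}
  B2:  IN={e:6; rest ⊤}  OUT={c:4, e:6; rest ⊤}
  B3:  IN={c:4, e:6; rest ⊤}  OUT={b:6, c:4, e:6, f:3; rest ⊤}
  B4:  IN={c:4, e:6; rest ⊤}  OUT={c:4, f:1; rest ⊤}
  B5:  IN={c:4, f:1; rest ⊤}  OUT={c:4; rest ⊤}
  B6:  IN=(all ⊤)  OUT={d:5; rest ⊤}
  B7:  IN={d:5; rest ⊤}  OUT={b:-3, d:5; rest ⊤}
  B8:  IN={b:-3, d:5; rest ⊤}  OUT={b:-3, c:6; rest ⊤}

Merge at B4: IN[B4] = OUT[B2] ⊔ OUT[B3] = {a: ⊤, b: ⊤, c: 4, d: ⊤, e: 6, f: ⊤}
Applying B4's transfer function to that IN value gives OUT[B4] (row B4 above).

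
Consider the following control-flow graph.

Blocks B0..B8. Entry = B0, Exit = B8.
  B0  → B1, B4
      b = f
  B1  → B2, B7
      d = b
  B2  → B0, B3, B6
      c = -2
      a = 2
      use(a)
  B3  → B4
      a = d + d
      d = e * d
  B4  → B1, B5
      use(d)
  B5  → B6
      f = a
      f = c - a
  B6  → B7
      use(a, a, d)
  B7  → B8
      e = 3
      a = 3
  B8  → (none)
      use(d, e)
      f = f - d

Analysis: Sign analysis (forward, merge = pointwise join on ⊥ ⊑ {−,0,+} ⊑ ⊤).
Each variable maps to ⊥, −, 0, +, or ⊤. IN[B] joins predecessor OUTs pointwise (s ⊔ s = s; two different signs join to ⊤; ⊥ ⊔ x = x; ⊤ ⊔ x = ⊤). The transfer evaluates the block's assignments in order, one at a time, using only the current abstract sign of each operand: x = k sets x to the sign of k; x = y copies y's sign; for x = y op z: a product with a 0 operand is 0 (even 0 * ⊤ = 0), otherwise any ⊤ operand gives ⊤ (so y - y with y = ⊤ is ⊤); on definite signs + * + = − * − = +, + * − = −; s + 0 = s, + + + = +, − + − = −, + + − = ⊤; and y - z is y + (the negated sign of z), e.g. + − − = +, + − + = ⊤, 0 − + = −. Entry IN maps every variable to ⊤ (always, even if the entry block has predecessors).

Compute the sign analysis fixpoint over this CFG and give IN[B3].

Per-block solution:
  B0:  IN=(all ⊤)  OUT=(all ⊤)
  B1:  IN=(all ⊤)  OUT=(all ⊤)
  B2:  IN=(all ⊤)  OUT={a:+, c:-; rest ⊤}
  B3:  IN={a:+, c:-; rest ⊤}  OUT={c:-; rest ⊤}
  B4:  IN=(all ⊤)  OUT=(all ⊤)
  B5:  IN=(all ⊤)  OUT=(all ⊤)
  B6:  IN=(all ⊤)  OUT=(all ⊤)
  B7:  IN=(all ⊤)  OUT={a:+, e:+; rest ⊤}
  B8:  IN={a:+, e:+; rest ⊤}  OUT={a:+, e:+; rest ⊤}

Merge at B3: IN[B3] = OUT[B2] = {a: +, b: ⊤, c: -, d: ⊤, e: ⊤, f: ⊤}

Answer: {a: +, b: ⊤, c: -, d: ⊤, e: ⊤, f: ⊤}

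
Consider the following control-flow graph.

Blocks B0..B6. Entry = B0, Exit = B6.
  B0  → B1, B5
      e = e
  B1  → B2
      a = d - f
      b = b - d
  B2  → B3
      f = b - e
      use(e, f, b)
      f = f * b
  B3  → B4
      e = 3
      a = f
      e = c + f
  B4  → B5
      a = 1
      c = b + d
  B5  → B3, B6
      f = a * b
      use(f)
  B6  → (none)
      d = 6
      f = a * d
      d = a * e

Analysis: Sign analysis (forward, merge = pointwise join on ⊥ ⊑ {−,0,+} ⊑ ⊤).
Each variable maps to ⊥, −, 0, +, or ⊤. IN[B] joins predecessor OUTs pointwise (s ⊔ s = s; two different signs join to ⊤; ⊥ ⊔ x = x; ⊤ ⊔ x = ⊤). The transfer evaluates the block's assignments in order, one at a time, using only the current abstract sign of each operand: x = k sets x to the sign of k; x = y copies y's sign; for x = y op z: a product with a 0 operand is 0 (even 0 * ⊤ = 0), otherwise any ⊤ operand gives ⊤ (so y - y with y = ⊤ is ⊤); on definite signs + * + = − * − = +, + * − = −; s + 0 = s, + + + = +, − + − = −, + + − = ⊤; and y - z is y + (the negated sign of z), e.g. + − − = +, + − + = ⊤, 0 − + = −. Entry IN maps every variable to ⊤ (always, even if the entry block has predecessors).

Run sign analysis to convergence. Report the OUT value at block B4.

Answer: {a: +, b: ⊤, c: ⊤, d: ⊤, e: ⊤, f: ⊤}

Trace:
Converged values:
  B0:  IN=(all ⊤)  OUT=(all ⊤)
  B1:  IN=(all ⊤)  OUT=(all ⊤)
  B2:  IN=(all ⊤)  OUT=(all ⊤)
  B3:  IN=(all ⊤)  OUT=(all ⊤)
  B4:  IN=(all ⊤)  OUT={a:+; rest ⊤}
  B5:  IN=(all ⊤)  OUT=(all ⊤)
  B6:  IN=(all ⊤)  OUT=(all ⊤)

Merge at B4: IN[B4] = OUT[B3] = {a: ⊤, b: ⊤, c: ⊤, d: ⊤, e: ⊤, f: ⊤}
Applying B4's transfer function to that IN value gives OUT[B4] (row B4 above).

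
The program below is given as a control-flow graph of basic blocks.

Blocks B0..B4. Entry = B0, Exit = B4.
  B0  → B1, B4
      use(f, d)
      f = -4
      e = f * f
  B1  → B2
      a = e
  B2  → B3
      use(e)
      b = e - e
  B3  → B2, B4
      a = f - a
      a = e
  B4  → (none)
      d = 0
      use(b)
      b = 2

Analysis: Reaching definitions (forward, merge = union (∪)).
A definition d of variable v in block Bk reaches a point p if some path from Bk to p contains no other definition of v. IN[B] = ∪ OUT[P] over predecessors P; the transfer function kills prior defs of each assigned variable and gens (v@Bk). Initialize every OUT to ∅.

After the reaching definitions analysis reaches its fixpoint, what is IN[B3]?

Converged values:
  B0:   IN={}   OUT={e@B0, f@B0}
  B1:   IN={e@B0, f@B0}   OUT={a@B1, e@B0, f@B0}
  B2:   IN={a@B1, a@B3, b@B2, e@B0, f@B0}   OUT={a@B1, a@B3, b@B2, e@B0, f@B0}
  B3:   IN={a@B1, a@B3, b@B2, e@B0, f@B0}   OUT={a@B3, b@B2, e@B0, f@B0}
  B4:   IN={a@B3, b@B2, e@B0, f@B0}   OUT={a@B3, b@B4, d@B4, e@B0, f@B0}

Merge at B3: IN[B3] = OUT[B2] = {a@B1, a@B3, b@B2, e@B0, f@B0}

Answer: {a@B1, a@B3, b@B2, e@B0, f@B0}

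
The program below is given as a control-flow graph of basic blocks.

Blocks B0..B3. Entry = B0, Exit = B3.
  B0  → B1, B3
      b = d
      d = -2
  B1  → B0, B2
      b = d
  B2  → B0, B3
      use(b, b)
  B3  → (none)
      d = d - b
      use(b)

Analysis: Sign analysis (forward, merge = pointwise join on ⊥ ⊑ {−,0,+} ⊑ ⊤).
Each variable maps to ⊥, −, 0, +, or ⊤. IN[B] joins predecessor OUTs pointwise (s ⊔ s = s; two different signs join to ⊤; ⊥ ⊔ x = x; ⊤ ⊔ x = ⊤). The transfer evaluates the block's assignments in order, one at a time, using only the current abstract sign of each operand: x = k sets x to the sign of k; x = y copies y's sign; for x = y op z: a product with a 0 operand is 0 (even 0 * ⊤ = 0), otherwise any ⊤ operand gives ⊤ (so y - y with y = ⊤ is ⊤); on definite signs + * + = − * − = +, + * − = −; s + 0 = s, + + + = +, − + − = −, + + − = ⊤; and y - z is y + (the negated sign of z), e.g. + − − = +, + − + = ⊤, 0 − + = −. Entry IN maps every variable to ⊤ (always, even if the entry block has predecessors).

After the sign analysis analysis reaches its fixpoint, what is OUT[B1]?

Answer: {a: ⊤, b: -, c: ⊤, d: -, e: ⊤, f: ⊤}

Trace:
Fixpoint table:
  B0: | IN=(all ⊤) | OUT={d:-; rest ⊤}
  B1: | IN={d:-; rest ⊤} | OUT={b:-, d:-; rest ⊤}
  B2: | IN={b:-, d:-; rest ⊤} | OUT={b:-, d:-; rest ⊤}
  B3: | IN={d:-; rest ⊤} | OUT=(all ⊤)

Merge at B1: IN[B1] = OUT[B0] = {a: ⊤, b: ⊤, c: ⊤, d: -, e: ⊤, f: ⊤}
Applying B1's transfer function to that IN value gives OUT[B1] (row B1 above).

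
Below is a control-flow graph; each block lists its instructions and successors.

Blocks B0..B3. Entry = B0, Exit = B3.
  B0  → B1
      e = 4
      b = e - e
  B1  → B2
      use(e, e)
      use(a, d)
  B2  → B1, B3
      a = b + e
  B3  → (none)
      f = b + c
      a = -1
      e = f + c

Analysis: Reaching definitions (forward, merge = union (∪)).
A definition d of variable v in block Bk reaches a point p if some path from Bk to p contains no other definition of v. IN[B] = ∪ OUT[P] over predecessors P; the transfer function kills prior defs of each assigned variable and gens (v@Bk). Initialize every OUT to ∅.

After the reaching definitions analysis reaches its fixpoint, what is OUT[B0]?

Answer: {b@B0, e@B0}

Trace:
Per-block solution:
  B0:   IN={}   OUT={b@B0, e@B0}
  B1:   IN={a@B2, b@B0, e@B0}   OUT={a@B2, b@B0, e@B0}
  B2:   IN={a@B2, b@B0, e@B0}   OUT={a@B2, b@B0, e@B0}
  B3:   IN={a@B2, b@B0, e@B0}   OUT={a@B3, b@B0, e@B3, f@B3}

B0 is the boundary node: IN[B0] = {}
Applying B0's transfer function to that IN value gives OUT[B0] (row B0 above).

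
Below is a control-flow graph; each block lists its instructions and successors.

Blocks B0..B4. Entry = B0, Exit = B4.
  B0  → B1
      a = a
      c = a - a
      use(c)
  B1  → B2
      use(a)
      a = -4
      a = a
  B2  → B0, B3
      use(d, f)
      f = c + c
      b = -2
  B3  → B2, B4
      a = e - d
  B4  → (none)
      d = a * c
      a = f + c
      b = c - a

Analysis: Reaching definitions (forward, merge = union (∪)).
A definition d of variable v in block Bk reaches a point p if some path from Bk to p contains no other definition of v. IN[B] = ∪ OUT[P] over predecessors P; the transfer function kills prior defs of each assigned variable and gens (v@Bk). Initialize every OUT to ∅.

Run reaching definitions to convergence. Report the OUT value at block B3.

Answer: {a@B3, b@B2, c@B0, f@B2}

Derivation:
Fixpoint table:
  B0: | IN={a@B1, a@B3, b@B2, c@B0, f@B2} | OUT={a@B0, b@B2, c@B0, f@B2}
  B1: | IN={a@B0, b@B2, c@B0, f@B2} | OUT={a@B1, b@B2, c@B0, f@B2}
  B2: | IN={a@B1, a@B3, b@B2, c@B0, f@B2} | OUT={a@B1, a@B3, b@B2, c@B0, f@B2}
  B3: | IN={a@B1, a@B3, b@B2, c@B0, f@B2} | OUT={a@B3, b@B2, c@B0, f@B2}
  B4: | IN={a@B3, b@B2, c@B0, f@B2} | OUT={a@B4, b@B4, c@B0, d@B4, f@B2}

Merge at B3: IN[B3] = OUT[B2] = {a@B1, a@B3, b@B2, c@B0, f@B2}
Applying B3's transfer function to that IN value gives OUT[B3] (row B3 above).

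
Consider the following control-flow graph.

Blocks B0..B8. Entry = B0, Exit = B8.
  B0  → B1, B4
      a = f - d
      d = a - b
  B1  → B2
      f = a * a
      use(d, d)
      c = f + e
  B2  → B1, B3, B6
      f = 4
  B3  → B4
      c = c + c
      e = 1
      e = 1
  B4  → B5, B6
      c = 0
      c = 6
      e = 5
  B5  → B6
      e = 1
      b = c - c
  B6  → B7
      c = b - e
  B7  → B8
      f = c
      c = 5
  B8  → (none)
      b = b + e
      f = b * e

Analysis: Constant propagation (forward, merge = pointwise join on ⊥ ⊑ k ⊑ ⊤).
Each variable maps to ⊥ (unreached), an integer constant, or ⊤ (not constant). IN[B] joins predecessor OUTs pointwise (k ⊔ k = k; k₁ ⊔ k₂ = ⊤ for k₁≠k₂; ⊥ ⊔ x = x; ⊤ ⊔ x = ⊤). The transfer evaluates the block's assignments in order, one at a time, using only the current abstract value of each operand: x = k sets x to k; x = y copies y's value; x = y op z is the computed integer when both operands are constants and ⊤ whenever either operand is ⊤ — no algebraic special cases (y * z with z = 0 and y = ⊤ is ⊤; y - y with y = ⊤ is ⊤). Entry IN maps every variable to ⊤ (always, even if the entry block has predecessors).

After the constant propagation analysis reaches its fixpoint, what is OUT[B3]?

Answer: {a: ⊤, b: ⊤, c: ⊤, d: ⊤, e: 1, f: 4}

Trace:
Fixpoint table:
  B0: | IN=(all ⊤) | OUT=(all ⊤)
  B1: | IN=(all ⊤) | OUT=(all ⊤)
  B2: | IN=(all ⊤) | OUT={f:4; rest ⊤}
  B3: | IN={f:4; rest ⊤} | OUT={e:1, f:4; rest ⊤}
  B4: | IN=(all ⊤) | OUT={c:6, e:5; rest ⊤}
  B5: | IN={c:6, e:5; rest ⊤} | OUT={b:0, c:6, e:1; rest ⊤}
  B6: | IN=(all ⊤) | OUT=(all ⊤)
  B7: | IN=(all ⊤) | OUT={c:5; rest ⊤}
  B8: | IN={c:5; rest ⊤} | OUT={c:5; rest ⊤}

Merge at B3: IN[B3] = OUT[B2] = {a: ⊤, b: ⊤, c: ⊤, d: ⊤, e: ⊤, f: 4}
Applying B3's transfer function to that IN value gives OUT[B3] (row B3 above).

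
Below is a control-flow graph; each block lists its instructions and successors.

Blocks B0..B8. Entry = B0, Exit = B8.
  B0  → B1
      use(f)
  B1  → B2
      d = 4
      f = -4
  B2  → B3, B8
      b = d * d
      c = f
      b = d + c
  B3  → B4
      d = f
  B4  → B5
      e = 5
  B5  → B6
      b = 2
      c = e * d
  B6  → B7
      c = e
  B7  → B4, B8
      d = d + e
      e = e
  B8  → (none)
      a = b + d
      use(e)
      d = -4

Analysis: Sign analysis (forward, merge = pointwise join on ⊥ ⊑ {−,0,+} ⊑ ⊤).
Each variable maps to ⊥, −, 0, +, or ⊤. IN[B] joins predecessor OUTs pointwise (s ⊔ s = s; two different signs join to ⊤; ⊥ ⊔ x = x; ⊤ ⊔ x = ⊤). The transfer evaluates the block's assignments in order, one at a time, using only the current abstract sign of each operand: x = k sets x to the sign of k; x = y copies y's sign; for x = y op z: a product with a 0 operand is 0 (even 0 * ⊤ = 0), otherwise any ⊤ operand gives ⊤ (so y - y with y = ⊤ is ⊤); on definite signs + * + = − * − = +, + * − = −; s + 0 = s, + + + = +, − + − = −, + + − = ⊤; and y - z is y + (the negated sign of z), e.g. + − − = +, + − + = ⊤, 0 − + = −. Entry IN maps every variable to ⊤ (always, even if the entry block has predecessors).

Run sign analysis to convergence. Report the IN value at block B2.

Answer: {a: ⊤, b: ⊤, c: ⊤, d: +, e: ⊤, f: -}

Trace:
Per-block solution:
  B0: | IN=(all ⊤) | OUT=(all ⊤)
  B1: | IN=(all ⊤) | OUT={d:+, f:-; rest ⊤}
  B2: | IN={d:+, f:-; rest ⊤} | OUT={c:-, d:+, f:-; rest ⊤}
  B3: | IN={c:-, d:+, f:-; rest ⊤} | OUT={c:-, d:-, f:-; rest ⊤}
  B4: | IN={f:-; rest ⊤} | OUT={e:+, f:-; rest ⊤}
  B5: | IN={e:+, f:-; rest ⊤} | OUT={b:+, e:+, f:-; rest ⊤}
  B6: | IN={b:+, e:+, f:-; rest ⊤} | OUT={b:+, c:+, e:+, f:-; rest ⊤}
  B7: | IN={b:+, c:+, e:+, f:-; rest ⊤} | OUT={b:+, c:+, e:+, f:-; rest ⊤}
  B8: | IN={f:-; rest ⊤} | OUT={d:-, f:-; rest ⊤}

Merge at B2: IN[B2] = OUT[B1] = {a: ⊤, b: ⊤, c: ⊤, d: +, e: ⊤, f: -}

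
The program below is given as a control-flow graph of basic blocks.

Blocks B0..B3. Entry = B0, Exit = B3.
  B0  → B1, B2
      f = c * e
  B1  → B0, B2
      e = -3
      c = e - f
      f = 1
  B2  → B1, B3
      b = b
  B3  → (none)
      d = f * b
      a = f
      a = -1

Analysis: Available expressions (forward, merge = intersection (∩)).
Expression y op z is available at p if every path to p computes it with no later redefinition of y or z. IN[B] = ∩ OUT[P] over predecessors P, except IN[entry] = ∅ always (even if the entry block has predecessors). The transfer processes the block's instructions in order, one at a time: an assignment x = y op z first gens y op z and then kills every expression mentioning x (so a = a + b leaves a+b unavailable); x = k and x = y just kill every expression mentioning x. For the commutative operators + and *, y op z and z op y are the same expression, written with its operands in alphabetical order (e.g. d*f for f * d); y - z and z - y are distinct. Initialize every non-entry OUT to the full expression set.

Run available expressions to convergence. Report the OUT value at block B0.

Answer: {c*e}

Working:
Per-block solution:
  B0: | IN={} | OUT={c*e}
  B1: | IN={} | OUT={}
  B2: | IN={} | OUT={}
  B3: | IN={} | OUT={b*f}

Merge at B0 (entry node, so the boundary value {} is joined with the incoming edge(s)): IN[B0] = {} ∩ OUT[B1] = {}
Applying B0's transfer function to that IN value gives OUT[B0] (row B0 above).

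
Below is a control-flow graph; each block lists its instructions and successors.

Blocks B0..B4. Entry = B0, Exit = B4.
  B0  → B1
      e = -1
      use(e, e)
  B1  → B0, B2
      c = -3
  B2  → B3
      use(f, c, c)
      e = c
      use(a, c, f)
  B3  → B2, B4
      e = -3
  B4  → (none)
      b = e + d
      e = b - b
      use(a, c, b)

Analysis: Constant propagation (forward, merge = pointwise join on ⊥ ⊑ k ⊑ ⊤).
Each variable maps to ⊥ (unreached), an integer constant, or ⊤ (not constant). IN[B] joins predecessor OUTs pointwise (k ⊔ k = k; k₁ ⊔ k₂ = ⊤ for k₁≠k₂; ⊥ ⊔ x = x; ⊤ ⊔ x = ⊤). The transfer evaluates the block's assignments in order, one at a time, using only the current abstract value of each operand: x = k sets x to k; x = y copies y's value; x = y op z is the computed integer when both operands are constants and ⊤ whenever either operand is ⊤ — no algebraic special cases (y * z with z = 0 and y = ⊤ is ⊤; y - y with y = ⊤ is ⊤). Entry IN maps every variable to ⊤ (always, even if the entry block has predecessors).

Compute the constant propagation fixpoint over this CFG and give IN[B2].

Answer: {a: ⊤, b: ⊤, c: -3, d: ⊤, e: ⊤, f: ⊤}

Derivation:
Per-block solution:
  B0:  IN=(all ⊤)  OUT={e:-1; rest ⊤}
  B1:  IN={e:-1; rest ⊤}  OUT={c:-3, e:-1; rest ⊤}
  B2:  IN={c:-3; rest ⊤}  OUT={c:-3, e:-3; rest ⊤}
  B3:  IN={c:-3, e:-3; rest ⊤}  OUT={c:-3, e:-3; rest ⊤}
  B4:  IN={c:-3, e:-3; rest ⊤}  OUT={c:-3; rest ⊤}

Merge at B2: IN[B2] = OUT[B1] ⊔ OUT[B3] = {a: ⊤, b: ⊤, c: -3, d: ⊤, e: ⊤, f: ⊤}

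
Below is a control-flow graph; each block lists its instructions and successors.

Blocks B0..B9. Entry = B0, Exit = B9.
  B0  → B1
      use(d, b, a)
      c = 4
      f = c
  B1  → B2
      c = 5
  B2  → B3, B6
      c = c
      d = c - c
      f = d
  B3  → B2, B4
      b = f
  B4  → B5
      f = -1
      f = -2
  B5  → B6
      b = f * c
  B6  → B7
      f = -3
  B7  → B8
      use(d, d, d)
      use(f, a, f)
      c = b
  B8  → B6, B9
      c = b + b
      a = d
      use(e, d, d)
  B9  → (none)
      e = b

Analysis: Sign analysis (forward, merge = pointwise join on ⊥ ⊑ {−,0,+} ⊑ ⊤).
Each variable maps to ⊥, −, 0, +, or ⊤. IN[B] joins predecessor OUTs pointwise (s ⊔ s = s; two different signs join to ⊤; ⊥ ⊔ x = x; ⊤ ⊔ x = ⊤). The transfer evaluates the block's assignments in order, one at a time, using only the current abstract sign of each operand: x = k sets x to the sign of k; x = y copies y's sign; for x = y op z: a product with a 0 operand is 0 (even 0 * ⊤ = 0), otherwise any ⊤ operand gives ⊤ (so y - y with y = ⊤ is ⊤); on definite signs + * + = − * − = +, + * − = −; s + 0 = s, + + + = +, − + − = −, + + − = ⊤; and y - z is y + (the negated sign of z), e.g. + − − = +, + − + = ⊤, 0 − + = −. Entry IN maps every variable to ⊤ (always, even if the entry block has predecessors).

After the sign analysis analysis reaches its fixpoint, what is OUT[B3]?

Converged values:
  B0:  IN=(all ⊤)  OUT={c:+, f:+; rest ⊤}
  B1:  IN={c:+, f:+; rest ⊤}  OUT={c:+, f:+; rest ⊤}
  B2:  IN={c:+; rest ⊤}  OUT={c:+; rest ⊤}
  B3:  IN={c:+; rest ⊤}  OUT={c:+; rest ⊤}
  B4:  IN={c:+; rest ⊤}  OUT={c:+, f:-; rest ⊤}
  B5:  IN={c:+, f:-; rest ⊤}  OUT={b:-, c:+, f:-; rest ⊤}
  B6:  IN=(all ⊤)  OUT={f:-; rest ⊤}
  B7:  IN={f:-; rest ⊤}  OUT={f:-; rest ⊤}
  B8:  IN={f:-; rest ⊤}  OUT={f:-; rest ⊤}
  B9:  IN={f:-; rest ⊤}  OUT={f:-; rest ⊤}

Merge at B3: IN[B3] = OUT[B2] = {a: ⊤, b: ⊤, c: +, d: ⊤, e: ⊤, f: ⊤}
Applying B3's transfer function to that IN value gives OUT[B3] (row B3 above).

Answer: {a: ⊤, b: ⊤, c: +, d: ⊤, e: ⊤, f: ⊤}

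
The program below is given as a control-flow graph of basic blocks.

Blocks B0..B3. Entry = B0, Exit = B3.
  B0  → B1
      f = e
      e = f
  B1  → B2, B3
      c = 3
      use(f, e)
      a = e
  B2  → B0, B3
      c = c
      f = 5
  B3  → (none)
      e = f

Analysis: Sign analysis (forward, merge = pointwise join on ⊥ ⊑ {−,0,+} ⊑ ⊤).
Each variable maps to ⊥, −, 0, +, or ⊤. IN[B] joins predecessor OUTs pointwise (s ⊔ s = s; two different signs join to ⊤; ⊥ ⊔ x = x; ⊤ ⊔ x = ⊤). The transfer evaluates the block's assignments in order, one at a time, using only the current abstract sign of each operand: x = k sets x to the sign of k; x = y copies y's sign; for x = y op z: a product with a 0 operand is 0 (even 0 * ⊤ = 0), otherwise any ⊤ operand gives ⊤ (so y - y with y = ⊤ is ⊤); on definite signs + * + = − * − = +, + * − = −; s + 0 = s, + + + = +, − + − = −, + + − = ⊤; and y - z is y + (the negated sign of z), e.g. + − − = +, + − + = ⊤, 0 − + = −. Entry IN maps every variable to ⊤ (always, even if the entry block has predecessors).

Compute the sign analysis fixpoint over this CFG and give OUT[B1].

Answer: {a: ⊤, b: ⊤, c: +, d: ⊤, e: ⊤, f: ⊤}

Trace:
Fixpoint table:
  B0: | IN=(all ⊤) | OUT=(all ⊤)
  B1: | IN=(all ⊤) | OUT={c:+; rest ⊤}
  B2: | IN={c:+; rest ⊤} | OUT={c:+, f:+; rest ⊤}
  B3: | IN={c:+; rest ⊤} | OUT={c:+; rest ⊤}

Merge at B1: IN[B1] = OUT[B0] = {a: ⊤, b: ⊤, c: ⊤, d: ⊤, e: ⊤, f: ⊤}
Applying B1's transfer function to that IN value gives OUT[B1] (row B1 above).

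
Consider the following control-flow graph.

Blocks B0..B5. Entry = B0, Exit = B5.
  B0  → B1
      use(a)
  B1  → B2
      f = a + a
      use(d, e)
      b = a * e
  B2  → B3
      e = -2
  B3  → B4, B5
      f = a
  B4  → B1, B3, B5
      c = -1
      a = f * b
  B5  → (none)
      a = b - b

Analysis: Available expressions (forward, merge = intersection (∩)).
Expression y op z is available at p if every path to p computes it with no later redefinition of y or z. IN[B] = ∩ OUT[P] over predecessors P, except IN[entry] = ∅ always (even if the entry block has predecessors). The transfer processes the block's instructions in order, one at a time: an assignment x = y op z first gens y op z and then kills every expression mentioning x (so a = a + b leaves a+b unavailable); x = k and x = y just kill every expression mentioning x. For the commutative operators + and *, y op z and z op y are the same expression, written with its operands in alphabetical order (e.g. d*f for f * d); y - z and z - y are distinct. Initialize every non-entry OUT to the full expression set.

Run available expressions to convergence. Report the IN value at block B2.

Answer: {a*e, a+a}

Trace:
Converged values:
  B0: | IN={} | OUT={}
  B1: | IN={} | OUT={a*e, a+a}
  B2: | IN={a*e, a+a} | OUT={a+a}
  B3: | IN={} | OUT={}
  B4: | IN={} | OUT={b*f}
  B5: | IN={} | OUT={b-b}

Merge at B2: IN[B2] = OUT[B1] = {a*e, a+a}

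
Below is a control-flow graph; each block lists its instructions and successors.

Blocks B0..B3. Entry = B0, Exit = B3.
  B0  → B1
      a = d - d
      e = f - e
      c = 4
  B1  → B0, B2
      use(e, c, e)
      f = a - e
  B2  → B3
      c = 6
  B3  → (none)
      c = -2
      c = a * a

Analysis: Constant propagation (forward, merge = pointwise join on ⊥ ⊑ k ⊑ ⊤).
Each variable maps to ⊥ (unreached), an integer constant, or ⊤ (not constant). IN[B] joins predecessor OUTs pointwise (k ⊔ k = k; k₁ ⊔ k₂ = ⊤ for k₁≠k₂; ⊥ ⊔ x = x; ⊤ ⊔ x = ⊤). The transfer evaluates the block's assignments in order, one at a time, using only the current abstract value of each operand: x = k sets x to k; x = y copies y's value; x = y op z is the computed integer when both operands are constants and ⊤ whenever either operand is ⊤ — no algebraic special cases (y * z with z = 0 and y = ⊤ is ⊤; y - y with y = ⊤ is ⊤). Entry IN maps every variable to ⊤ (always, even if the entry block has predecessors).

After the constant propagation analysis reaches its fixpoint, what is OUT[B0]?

Answer: {a: ⊤, b: ⊤, c: 4, d: ⊤, e: ⊤, f: ⊤}

Derivation:
Fixpoint table:
  B0: | IN=(all ⊤) | OUT={c:4; rest ⊤}
  B1: | IN={c:4; rest ⊤} | OUT={c:4; rest ⊤}
  B2: | IN={c:4; rest ⊤} | OUT={c:6; rest ⊤}
  B3: | IN={c:6; rest ⊤} | OUT=(all ⊤)

Merge at B0 (entry node, so the boundary value (all ⊤) is joined with the incoming edge(s)): IN[B0] = (all ⊤) ⊔ OUT[B1] = {a: ⊤, b: ⊤, c: ⊤, d: ⊤, e: ⊤, f: ⊤}
Applying B0's transfer function to that IN value gives OUT[B0] (row B0 above).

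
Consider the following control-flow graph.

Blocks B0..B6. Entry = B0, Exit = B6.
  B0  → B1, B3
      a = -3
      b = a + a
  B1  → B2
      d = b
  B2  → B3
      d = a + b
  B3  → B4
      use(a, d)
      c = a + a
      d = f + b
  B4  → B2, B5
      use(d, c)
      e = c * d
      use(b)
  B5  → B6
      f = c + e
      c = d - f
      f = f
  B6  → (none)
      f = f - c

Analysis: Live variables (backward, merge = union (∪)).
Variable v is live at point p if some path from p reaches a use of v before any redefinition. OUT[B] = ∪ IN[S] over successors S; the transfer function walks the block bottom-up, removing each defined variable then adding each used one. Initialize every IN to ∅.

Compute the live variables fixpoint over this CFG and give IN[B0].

Per-block solution:
  B0: | IN={d, f} | OUT={a, b, d, f}
  B1: | IN={a, b, f} | OUT={a, b, f}
  B2: | IN={a, b, f} | OUT={a, b, d, f}
  B3: | IN={a, b, d, f} | OUT={a, b, c, d, f}
  B4: | IN={a, b, c, d, f} | OUT={a, b, c, d, e, f}
  B5: | IN={c, d, e} | OUT={c, f}
  B6: | IN={c, f} | OUT={}

Merge at B0: OUT[B0] = IN[B1] ⊔ IN[B3] = {a, b, d, f}
Applying B0's transfer function to that OUT value gives IN[B0] (row B0 above).

Answer: {d, f}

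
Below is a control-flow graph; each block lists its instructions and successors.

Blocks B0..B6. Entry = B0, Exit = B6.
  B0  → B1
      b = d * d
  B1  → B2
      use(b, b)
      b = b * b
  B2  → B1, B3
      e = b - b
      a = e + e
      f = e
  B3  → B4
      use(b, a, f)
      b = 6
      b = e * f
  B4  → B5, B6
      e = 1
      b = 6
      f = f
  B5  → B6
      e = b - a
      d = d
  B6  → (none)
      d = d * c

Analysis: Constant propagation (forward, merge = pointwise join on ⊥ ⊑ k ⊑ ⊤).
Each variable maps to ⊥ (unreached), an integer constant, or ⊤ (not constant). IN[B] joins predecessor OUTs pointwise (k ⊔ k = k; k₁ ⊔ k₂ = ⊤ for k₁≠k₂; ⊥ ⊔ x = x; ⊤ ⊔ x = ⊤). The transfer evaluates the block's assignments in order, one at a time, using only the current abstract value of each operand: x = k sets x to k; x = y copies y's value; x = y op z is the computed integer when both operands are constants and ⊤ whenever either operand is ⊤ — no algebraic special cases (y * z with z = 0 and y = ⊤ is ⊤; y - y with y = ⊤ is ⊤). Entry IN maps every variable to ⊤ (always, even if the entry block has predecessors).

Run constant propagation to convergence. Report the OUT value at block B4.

Answer: {a: ⊤, b: 6, c: ⊤, d: ⊤, e: 1, f: ⊤}

Trace:
Per-block solution:
  B0:  IN=(all ⊤)  OUT=(all ⊤)
  B1:  IN=(all ⊤)  OUT=(all ⊤)
  B2:  IN=(all ⊤)  OUT=(all ⊤)
  B3:  IN=(all ⊤)  OUT=(all ⊤)
  B4:  IN=(all ⊤)  OUT={b:6, e:1; rest ⊤}
  B5:  IN={b:6, e:1; rest ⊤}  OUT={b:6; rest ⊤}
  B6:  IN={b:6; rest ⊤}  OUT={b:6; rest ⊤}

Merge at B4: IN[B4] = OUT[B3] = {a: ⊤, b: ⊤, c: ⊤, d: ⊤, e: ⊤, f: ⊤}
Applying B4's transfer function to that IN value gives OUT[B4] (row B4 above).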